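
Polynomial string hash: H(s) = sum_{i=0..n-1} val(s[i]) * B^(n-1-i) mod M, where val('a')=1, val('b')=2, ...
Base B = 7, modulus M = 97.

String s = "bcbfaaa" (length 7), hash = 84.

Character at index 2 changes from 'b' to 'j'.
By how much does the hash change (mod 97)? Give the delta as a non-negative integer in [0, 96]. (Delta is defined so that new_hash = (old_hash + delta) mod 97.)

Answer: 2

Derivation:
Delta formula: (val(new) - val(old)) * B^(n-1-k) mod M
  val('j') - val('b') = 10 - 2 = 8
  B^(n-1-k) = 7^4 mod 97 = 73
  Delta = 8 * 73 mod 97 = 2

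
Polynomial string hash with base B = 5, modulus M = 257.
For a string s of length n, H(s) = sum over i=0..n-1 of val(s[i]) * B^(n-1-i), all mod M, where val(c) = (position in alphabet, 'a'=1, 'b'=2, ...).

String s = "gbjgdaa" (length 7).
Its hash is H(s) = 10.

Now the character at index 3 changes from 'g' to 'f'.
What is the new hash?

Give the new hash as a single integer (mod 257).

Answer: 142

Derivation:
val('g') = 7, val('f') = 6
Position k = 3, exponent = n-1-k = 3
B^3 mod M = 5^3 mod 257 = 125
Delta = (6 - 7) * 125 mod 257 = 132
New hash = (10 + 132) mod 257 = 142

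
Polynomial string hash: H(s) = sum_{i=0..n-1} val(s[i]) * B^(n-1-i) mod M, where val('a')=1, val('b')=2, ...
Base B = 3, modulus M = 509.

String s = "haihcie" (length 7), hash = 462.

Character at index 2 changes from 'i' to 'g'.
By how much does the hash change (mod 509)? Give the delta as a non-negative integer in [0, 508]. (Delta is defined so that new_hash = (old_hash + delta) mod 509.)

Delta formula: (val(new) - val(old)) * B^(n-1-k) mod M
  val('g') - val('i') = 7 - 9 = -2
  B^(n-1-k) = 3^4 mod 509 = 81
  Delta = -2 * 81 mod 509 = 347

Answer: 347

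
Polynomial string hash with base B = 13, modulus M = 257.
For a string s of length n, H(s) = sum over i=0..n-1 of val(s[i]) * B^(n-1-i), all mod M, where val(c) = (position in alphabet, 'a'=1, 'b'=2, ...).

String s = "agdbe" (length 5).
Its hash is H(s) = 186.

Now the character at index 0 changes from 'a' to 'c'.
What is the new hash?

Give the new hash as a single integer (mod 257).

Answer: 254

Derivation:
val('a') = 1, val('c') = 3
Position k = 0, exponent = n-1-k = 4
B^4 mod M = 13^4 mod 257 = 34
Delta = (3 - 1) * 34 mod 257 = 68
New hash = (186 + 68) mod 257 = 254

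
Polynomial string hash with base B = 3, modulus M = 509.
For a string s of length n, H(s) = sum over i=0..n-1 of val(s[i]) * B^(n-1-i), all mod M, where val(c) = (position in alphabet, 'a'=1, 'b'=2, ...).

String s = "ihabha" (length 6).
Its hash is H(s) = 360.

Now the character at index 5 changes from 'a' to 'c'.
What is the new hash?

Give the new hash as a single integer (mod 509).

val('a') = 1, val('c') = 3
Position k = 5, exponent = n-1-k = 0
B^0 mod M = 3^0 mod 509 = 1
Delta = (3 - 1) * 1 mod 509 = 2
New hash = (360 + 2) mod 509 = 362

Answer: 362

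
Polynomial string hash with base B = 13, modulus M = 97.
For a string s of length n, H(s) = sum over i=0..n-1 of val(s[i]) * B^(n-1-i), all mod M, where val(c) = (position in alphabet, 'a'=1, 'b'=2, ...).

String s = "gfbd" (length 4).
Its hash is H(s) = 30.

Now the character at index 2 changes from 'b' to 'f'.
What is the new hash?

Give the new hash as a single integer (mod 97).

val('b') = 2, val('f') = 6
Position k = 2, exponent = n-1-k = 1
B^1 mod M = 13^1 mod 97 = 13
Delta = (6 - 2) * 13 mod 97 = 52
New hash = (30 + 52) mod 97 = 82

Answer: 82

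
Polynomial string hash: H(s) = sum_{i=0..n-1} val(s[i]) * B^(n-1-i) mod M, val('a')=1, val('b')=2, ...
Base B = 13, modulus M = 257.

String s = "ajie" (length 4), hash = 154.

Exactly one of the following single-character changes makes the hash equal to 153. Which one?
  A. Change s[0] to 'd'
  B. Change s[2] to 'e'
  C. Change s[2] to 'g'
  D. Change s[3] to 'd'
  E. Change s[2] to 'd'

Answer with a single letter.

Answer: D

Derivation:
Option A: s[0]='a'->'d', delta=(4-1)*13^3 mod 257 = 166, hash=154+166 mod 257 = 63
Option B: s[2]='i'->'e', delta=(5-9)*13^1 mod 257 = 205, hash=154+205 mod 257 = 102
Option C: s[2]='i'->'g', delta=(7-9)*13^1 mod 257 = 231, hash=154+231 mod 257 = 128
Option D: s[3]='e'->'d', delta=(4-5)*13^0 mod 257 = 256, hash=154+256 mod 257 = 153 <-- target
Option E: s[2]='i'->'d', delta=(4-9)*13^1 mod 257 = 192, hash=154+192 mod 257 = 89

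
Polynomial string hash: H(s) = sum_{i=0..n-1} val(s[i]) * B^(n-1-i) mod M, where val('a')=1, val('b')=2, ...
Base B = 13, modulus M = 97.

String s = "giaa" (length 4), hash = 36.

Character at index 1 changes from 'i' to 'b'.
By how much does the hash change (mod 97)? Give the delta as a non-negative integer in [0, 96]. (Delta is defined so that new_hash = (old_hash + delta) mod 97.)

Delta formula: (val(new) - val(old)) * B^(n-1-k) mod M
  val('b') - val('i') = 2 - 9 = -7
  B^(n-1-k) = 13^2 mod 97 = 72
  Delta = -7 * 72 mod 97 = 78

Answer: 78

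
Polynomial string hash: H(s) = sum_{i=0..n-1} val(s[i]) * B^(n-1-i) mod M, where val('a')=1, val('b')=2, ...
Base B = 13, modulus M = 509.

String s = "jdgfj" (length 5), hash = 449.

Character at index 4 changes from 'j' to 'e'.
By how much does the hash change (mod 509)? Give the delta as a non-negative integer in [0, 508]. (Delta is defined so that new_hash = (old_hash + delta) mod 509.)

Answer: 504

Derivation:
Delta formula: (val(new) - val(old)) * B^(n-1-k) mod M
  val('e') - val('j') = 5 - 10 = -5
  B^(n-1-k) = 13^0 mod 509 = 1
  Delta = -5 * 1 mod 509 = 504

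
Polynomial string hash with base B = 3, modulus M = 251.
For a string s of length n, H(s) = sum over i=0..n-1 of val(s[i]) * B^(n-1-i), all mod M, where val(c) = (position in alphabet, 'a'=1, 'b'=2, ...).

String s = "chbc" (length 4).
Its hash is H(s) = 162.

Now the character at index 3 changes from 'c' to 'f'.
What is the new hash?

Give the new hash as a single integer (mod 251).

Answer: 165

Derivation:
val('c') = 3, val('f') = 6
Position k = 3, exponent = n-1-k = 0
B^0 mod M = 3^0 mod 251 = 1
Delta = (6 - 3) * 1 mod 251 = 3
New hash = (162 + 3) mod 251 = 165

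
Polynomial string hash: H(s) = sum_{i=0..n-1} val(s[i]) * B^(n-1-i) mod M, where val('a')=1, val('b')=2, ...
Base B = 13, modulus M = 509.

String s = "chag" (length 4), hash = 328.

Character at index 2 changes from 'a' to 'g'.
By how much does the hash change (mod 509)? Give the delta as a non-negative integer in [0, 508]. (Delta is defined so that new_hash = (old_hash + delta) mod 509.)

Delta formula: (val(new) - val(old)) * B^(n-1-k) mod M
  val('g') - val('a') = 7 - 1 = 6
  B^(n-1-k) = 13^1 mod 509 = 13
  Delta = 6 * 13 mod 509 = 78

Answer: 78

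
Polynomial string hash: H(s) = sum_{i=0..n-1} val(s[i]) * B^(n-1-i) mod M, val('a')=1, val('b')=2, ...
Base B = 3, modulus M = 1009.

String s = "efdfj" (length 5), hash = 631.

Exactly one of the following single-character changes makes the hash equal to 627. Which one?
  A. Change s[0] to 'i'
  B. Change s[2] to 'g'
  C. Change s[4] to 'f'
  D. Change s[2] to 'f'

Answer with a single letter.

Option A: s[0]='e'->'i', delta=(9-5)*3^4 mod 1009 = 324, hash=631+324 mod 1009 = 955
Option B: s[2]='d'->'g', delta=(7-4)*3^2 mod 1009 = 27, hash=631+27 mod 1009 = 658
Option C: s[4]='j'->'f', delta=(6-10)*3^0 mod 1009 = 1005, hash=631+1005 mod 1009 = 627 <-- target
Option D: s[2]='d'->'f', delta=(6-4)*3^2 mod 1009 = 18, hash=631+18 mod 1009 = 649

Answer: C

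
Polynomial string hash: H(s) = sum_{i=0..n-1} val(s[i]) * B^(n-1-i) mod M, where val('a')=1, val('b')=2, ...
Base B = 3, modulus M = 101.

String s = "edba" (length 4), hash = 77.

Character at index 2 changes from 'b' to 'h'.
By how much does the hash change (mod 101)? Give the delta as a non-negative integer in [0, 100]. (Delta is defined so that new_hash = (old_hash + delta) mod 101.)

Delta formula: (val(new) - val(old)) * B^(n-1-k) mod M
  val('h') - val('b') = 8 - 2 = 6
  B^(n-1-k) = 3^1 mod 101 = 3
  Delta = 6 * 3 mod 101 = 18

Answer: 18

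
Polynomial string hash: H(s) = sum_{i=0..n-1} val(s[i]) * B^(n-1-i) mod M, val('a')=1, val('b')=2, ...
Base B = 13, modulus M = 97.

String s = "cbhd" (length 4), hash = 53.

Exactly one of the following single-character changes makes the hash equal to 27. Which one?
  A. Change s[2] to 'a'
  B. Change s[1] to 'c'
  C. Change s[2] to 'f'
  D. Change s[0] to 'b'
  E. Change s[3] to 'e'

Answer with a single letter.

Option A: s[2]='h'->'a', delta=(1-8)*13^1 mod 97 = 6, hash=53+6 mod 97 = 59
Option B: s[1]='b'->'c', delta=(3-2)*13^2 mod 97 = 72, hash=53+72 mod 97 = 28
Option C: s[2]='h'->'f', delta=(6-8)*13^1 mod 97 = 71, hash=53+71 mod 97 = 27 <-- target
Option D: s[0]='c'->'b', delta=(2-3)*13^3 mod 97 = 34, hash=53+34 mod 97 = 87
Option E: s[3]='d'->'e', delta=(5-4)*13^0 mod 97 = 1, hash=53+1 mod 97 = 54

Answer: C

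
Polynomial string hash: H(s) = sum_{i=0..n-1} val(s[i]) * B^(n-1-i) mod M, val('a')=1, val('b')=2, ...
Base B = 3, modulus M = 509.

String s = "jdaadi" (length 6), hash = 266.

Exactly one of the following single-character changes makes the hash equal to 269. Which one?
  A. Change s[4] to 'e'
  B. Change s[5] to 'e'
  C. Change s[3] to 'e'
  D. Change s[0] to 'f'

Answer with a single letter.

Answer: A

Derivation:
Option A: s[4]='d'->'e', delta=(5-4)*3^1 mod 509 = 3, hash=266+3 mod 509 = 269 <-- target
Option B: s[5]='i'->'e', delta=(5-9)*3^0 mod 509 = 505, hash=266+505 mod 509 = 262
Option C: s[3]='a'->'e', delta=(5-1)*3^2 mod 509 = 36, hash=266+36 mod 509 = 302
Option D: s[0]='j'->'f', delta=(6-10)*3^5 mod 509 = 46, hash=266+46 mod 509 = 312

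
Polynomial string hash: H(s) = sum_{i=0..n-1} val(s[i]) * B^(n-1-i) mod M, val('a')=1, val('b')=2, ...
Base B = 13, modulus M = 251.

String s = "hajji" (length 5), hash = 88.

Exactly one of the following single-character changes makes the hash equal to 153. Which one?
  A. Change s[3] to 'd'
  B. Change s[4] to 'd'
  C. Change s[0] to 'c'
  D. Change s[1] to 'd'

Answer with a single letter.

Answer: D

Derivation:
Option A: s[3]='j'->'d', delta=(4-10)*13^1 mod 251 = 173, hash=88+173 mod 251 = 10
Option B: s[4]='i'->'d', delta=(4-9)*13^0 mod 251 = 246, hash=88+246 mod 251 = 83
Option C: s[0]='h'->'c', delta=(3-8)*13^4 mod 251 = 14, hash=88+14 mod 251 = 102
Option D: s[1]='a'->'d', delta=(4-1)*13^3 mod 251 = 65, hash=88+65 mod 251 = 153 <-- target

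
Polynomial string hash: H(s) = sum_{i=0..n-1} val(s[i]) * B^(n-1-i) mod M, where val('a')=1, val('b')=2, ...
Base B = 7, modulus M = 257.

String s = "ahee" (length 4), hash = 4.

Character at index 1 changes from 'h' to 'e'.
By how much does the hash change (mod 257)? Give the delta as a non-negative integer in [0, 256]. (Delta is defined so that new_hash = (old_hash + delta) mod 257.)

Answer: 110

Derivation:
Delta formula: (val(new) - val(old)) * B^(n-1-k) mod M
  val('e') - val('h') = 5 - 8 = -3
  B^(n-1-k) = 7^2 mod 257 = 49
  Delta = -3 * 49 mod 257 = 110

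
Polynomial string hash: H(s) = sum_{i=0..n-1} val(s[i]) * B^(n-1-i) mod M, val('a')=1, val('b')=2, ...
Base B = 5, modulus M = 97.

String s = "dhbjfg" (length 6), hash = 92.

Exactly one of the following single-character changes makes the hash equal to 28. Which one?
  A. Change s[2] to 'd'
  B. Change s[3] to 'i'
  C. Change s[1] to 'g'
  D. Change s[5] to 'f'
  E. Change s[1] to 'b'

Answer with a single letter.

Option A: s[2]='b'->'d', delta=(4-2)*5^3 mod 97 = 56, hash=92+56 mod 97 = 51
Option B: s[3]='j'->'i', delta=(9-10)*5^2 mod 97 = 72, hash=92+72 mod 97 = 67
Option C: s[1]='h'->'g', delta=(7-8)*5^4 mod 97 = 54, hash=92+54 mod 97 = 49
Option D: s[5]='g'->'f', delta=(6-7)*5^0 mod 97 = 96, hash=92+96 mod 97 = 91
Option E: s[1]='h'->'b', delta=(2-8)*5^4 mod 97 = 33, hash=92+33 mod 97 = 28 <-- target

Answer: E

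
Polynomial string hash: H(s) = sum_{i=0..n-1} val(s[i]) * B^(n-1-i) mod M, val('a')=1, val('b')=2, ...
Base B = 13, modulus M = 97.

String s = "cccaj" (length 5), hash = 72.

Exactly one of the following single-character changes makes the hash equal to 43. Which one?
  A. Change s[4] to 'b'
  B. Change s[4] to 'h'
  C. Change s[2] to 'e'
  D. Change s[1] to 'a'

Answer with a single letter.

Answer: D

Derivation:
Option A: s[4]='j'->'b', delta=(2-10)*13^0 mod 97 = 89, hash=72+89 mod 97 = 64
Option B: s[4]='j'->'h', delta=(8-10)*13^0 mod 97 = 95, hash=72+95 mod 97 = 70
Option C: s[2]='c'->'e', delta=(5-3)*13^2 mod 97 = 47, hash=72+47 mod 97 = 22
Option D: s[1]='c'->'a', delta=(1-3)*13^3 mod 97 = 68, hash=72+68 mod 97 = 43 <-- target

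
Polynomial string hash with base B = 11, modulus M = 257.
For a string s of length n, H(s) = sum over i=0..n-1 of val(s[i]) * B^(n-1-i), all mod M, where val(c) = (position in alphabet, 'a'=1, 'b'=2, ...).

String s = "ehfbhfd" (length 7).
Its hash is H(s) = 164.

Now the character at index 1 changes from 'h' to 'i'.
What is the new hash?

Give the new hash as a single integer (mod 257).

val('h') = 8, val('i') = 9
Position k = 1, exponent = n-1-k = 5
B^5 mod M = 11^5 mod 257 = 169
Delta = (9 - 8) * 169 mod 257 = 169
New hash = (164 + 169) mod 257 = 76

Answer: 76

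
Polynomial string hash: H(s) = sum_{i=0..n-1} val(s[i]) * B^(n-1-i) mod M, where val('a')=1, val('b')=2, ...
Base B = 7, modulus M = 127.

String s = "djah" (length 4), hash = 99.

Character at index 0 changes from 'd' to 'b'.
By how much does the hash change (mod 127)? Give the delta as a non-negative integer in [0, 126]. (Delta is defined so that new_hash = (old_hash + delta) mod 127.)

Delta formula: (val(new) - val(old)) * B^(n-1-k) mod M
  val('b') - val('d') = 2 - 4 = -2
  B^(n-1-k) = 7^3 mod 127 = 89
  Delta = -2 * 89 mod 127 = 76

Answer: 76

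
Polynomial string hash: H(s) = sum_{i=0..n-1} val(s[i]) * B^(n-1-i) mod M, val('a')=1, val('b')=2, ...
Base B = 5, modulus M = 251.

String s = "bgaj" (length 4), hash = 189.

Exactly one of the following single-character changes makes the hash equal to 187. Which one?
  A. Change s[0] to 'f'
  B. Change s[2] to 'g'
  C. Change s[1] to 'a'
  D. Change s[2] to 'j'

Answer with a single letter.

Option A: s[0]='b'->'f', delta=(6-2)*5^3 mod 251 = 249, hash=189+249 mod 251 = 187 <-- target
Option B: s[2]='a'->'g', delta=(7-1)*5^1 mod 251 = 30, hash=189+30 mod 251 = 219
Option C: s[1]='g'->'a', delta=(1-7)*5^2 mod 251 = 101, hash=189+101 mod 251 = 39
Option D: s[2]='a'->'j', delta=(10-1)*5^1 mod 251 = 45, hash=189+45 mod 251 = 234

Answer: A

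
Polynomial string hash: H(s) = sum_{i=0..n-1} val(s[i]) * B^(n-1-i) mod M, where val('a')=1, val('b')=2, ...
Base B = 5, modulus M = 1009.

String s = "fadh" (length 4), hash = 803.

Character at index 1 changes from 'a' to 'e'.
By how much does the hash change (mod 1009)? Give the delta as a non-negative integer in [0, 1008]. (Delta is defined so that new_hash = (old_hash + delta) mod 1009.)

Delta formula: (val(new) - val(old)) * B^(n-1-k) mod M
  val('e') - val('a') = 5 - 1 = 4
  B^(n-1-k) = 5^2 mod 1009 = 25
  Delta = 4 * 25 mod 1009 = 100

Answer: 100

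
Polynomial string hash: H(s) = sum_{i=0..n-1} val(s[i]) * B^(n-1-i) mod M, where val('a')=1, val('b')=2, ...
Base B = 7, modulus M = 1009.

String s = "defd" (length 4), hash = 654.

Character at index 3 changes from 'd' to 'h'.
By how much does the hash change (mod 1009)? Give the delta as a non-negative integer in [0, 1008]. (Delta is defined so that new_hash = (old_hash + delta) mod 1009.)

Answer: 4

Derivation:
Delta formula: (val(new) - val(old)) * B^(n-1-k) mod M
  val('h') - val('d') = 8 - 4 = 4
  B^(n-1-k) = 7^0 mod 1009 = 1
  Delta = 4 * 1 mod 1009 = 4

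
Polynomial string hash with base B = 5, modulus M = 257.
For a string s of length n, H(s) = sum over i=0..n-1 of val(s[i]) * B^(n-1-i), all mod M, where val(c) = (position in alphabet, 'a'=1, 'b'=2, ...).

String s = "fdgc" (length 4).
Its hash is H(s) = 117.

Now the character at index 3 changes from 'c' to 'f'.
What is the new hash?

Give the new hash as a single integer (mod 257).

val('c') = 3, val('f') = 6
Position k = 3, exponent = n-1-k = 0
B^0 mod M = 5^0 mod 257 = 1
Delta = (6 - 3) * 1 mod 257 = 3
New hash = (117 + 3) mod 257 = 120

Answer: 120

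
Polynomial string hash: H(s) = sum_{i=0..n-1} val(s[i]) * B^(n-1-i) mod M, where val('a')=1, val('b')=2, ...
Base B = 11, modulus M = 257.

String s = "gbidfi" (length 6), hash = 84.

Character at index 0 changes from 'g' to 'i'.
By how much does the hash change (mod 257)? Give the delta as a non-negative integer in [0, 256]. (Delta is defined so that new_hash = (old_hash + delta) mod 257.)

Answer: 81

Derivation:
Delta formula: (val(new) - val(old)) * B^(n-1-k) mod M
  val('i') - val('g') = 9 - 7 = 2
  B^(n-1-k) = 11^5 mod 257 = 169
  Delta = 2 * 169 mod 257 = 81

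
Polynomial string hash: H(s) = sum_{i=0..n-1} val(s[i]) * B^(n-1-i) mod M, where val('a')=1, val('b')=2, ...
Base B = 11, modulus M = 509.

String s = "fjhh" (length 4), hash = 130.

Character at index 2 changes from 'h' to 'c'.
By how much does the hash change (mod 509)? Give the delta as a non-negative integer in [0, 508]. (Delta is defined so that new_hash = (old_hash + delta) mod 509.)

Delta formula: (val(new) - val(old)) * B^(n-1-k) mod M
  val('c') - val('h') = 3 - 8 = -5
  B^(n-1-k) = 11^1 mod 509 = 11
  Delta = -5 * 11 mod 509 = 454

Answer: 454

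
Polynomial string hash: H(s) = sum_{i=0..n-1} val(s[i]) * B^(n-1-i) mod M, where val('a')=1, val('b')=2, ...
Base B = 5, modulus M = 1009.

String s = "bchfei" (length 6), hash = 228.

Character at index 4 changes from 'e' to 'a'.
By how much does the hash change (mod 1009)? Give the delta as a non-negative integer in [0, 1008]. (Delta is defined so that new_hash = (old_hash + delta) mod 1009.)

Answer: 989

Derivation:
Delta formula: (val(new) - val(old)) * B^(n-1-k) mod M
  val('a') - val('e') = 1 - 5 = -4
  B^(n-1-k) = 5^1 mod 1009 = 5
  Delta = -4 * 5 mod 1009 = 989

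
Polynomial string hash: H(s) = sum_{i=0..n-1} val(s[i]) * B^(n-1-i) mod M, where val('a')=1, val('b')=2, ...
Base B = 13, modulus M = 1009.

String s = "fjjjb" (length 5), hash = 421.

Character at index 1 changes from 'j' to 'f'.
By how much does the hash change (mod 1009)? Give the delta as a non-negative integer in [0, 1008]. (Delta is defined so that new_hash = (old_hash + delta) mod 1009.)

Delta formula: (val(new) - val(old)) * B^(n-1-k) mod M
  val('f') - val('j') = 6 - 10 = -4
  B^(n-1-k) = 13^3 mod 1009 = 179
  Delta = -4 * 179 mod 1009 = 293

Answer: 293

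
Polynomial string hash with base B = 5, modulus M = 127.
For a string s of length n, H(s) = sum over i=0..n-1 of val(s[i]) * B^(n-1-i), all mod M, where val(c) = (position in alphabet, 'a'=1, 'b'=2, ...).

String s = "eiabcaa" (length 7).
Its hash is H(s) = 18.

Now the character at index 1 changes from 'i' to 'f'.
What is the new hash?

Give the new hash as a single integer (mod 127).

Answer: 41

Derivation:
val('i') = 9, val('f') = 6
Position k = 1, exponent = n-1-k = 5
B^5 mod M = 5^5 mod 127 = 77
Delta = (6 - 9) * 77 mod 127 = 23
New hash = (18 + 23) mod 127 = 41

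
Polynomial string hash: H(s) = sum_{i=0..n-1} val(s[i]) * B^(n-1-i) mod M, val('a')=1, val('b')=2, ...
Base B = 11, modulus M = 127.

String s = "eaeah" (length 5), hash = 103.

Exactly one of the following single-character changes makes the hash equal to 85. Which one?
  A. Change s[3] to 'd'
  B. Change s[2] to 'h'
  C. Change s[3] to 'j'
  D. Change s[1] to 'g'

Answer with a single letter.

Answer: B

Derivation:
Option A: s[3]='a'->'d', delta=(4-1)*11^1 mod 127 = 33, hash=103+33 mod 127 = 9
Option B: s[2]='e'->'h', delta=(8-5)*11^2 mod 127 = 109, hash=103+109 mod 127 = 85 <-- target
Option C: s[3]='a'->'j', delta=(10-1)*11^1 mod 127 = 99, hash=103+99 mod 127 = 75
Option D: s[1]='a'->'g', delta=(7-1)*11^3 mod 127 = 112, hash=103+112 mod 127 = 88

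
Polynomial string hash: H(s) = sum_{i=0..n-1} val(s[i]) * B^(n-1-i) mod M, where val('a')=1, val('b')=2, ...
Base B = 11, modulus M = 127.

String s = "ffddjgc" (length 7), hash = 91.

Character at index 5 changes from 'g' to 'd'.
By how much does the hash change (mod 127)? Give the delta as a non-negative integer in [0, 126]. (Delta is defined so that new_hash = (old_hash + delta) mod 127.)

Delta formula: (val(new) - val(old)) * B^(n-1-k) mod M
  val('d') - val('g') = 4 - 7 = -3
  B^(n-1-k) = 11^1 mod 127 = 11
  Delta = -3 * 11 mod 127 = 94

Answer: 94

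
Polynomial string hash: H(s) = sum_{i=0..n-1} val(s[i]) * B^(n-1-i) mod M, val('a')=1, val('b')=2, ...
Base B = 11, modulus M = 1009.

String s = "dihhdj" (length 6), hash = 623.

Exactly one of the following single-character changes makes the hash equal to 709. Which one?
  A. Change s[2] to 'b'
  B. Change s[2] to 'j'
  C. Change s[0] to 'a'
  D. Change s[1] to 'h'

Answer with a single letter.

Option A: s[2]='h'->'b', delta=(2-8)*11^3 mod 1009 = 86, hash=623+86 mod 1009 = 709 <-- target
Option B: s[2]='h'->'j', delta=(10-8)*11^3 mod 1009 = 644, hash=623+644 mod 1009 = 258
Option C: s[0]='d'->'a', delta=(1-4)*11^5 mod 1009 = 158, hash=623+158 mod 1009 = 781
Option D: s[1]='i'->'h', delta=(8-9)*11^4 mod 1009 = 494, hash=623+494 mod 1009 = 108

Answer: A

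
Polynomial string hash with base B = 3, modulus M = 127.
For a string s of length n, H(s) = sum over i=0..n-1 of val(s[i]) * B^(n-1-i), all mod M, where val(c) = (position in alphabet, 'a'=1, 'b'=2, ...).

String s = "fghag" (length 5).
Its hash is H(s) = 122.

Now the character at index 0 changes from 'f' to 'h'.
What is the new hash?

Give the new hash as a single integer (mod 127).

val('f') = 6, val('h') = 8
Position k = 0, exponent = n-1-k = 4
B^4 mod M = 3^4 mod 127 = 81
Delta = (8 - 6) * 81 mod 127 = 35
New hash = (122 + 35) mod 127 = 30

Answer: 30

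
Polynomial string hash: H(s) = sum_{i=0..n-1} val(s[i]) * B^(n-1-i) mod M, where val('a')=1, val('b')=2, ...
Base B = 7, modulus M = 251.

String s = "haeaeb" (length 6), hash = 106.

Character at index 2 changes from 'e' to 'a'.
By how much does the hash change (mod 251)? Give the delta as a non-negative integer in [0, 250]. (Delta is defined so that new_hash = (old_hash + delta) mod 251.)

Answer: 134

Derivation:
Delta formula: (val(new) - val(old)) * B^(n-1-k) mod M
  val('a') - val('e') = 1 - 5 = -4
  B^(n-1-k) = 7^3 mod 251 = 92
  Delta = -4 * 92 mod 251 = 134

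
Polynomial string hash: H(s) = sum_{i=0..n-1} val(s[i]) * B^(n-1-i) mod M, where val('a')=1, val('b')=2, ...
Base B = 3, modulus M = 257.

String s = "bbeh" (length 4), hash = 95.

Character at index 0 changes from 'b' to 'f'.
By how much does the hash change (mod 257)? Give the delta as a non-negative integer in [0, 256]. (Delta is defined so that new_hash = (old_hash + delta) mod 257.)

Answer: 108

Derivation:
Delta formula: (val(new) - val(old)) * B^(n-1-k) mod M
  val('f') - val('b') = 6 - 2 = 4
  B^(n-1-k) = 3^3 mod 257 = 27
  Delta = 4 * 27 mod 257 = 108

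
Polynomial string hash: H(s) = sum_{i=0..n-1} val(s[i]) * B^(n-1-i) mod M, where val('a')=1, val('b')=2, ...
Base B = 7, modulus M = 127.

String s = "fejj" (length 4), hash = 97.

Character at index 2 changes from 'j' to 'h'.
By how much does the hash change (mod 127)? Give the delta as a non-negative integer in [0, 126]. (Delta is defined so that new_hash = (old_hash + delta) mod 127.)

Answer: 113

Derivation:
Delta formula: (val(new) - val(old)) * B^(n-1-k) mod M
  val('h') - val('j') = 8 - 10 = -2
  B^(n-1-k) = 7^1 mod 127 = 7
  Delta = -2 * 7 mod 127 = 113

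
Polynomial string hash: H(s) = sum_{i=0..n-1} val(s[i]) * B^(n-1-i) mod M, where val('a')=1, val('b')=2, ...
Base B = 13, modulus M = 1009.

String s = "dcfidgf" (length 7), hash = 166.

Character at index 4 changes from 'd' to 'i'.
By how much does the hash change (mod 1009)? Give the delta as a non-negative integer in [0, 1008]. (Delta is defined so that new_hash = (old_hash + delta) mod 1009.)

Answer: 845

Derivation:
Delta formula: (val(new) - val(old)) * B^(n-1-k) mod M
  val('i') - val('d') = 9 - 4 = 5
  B^(n-1-k) = 13^2 mod 1009 = 169
  Delta = 5 * 169 mod 1009 = 845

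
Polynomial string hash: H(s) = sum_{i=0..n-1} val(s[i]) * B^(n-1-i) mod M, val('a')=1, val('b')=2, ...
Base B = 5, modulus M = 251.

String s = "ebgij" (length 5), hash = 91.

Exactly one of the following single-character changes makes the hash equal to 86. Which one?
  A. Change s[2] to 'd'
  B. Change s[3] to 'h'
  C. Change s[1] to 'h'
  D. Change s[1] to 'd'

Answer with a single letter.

Answer: B

Derivation:
Option A: s[2]='g'->'d', delta=(4-7)*5^2 mod 251 = 176, hash=91+176 mod 251 = 16
Option B: s[3]='i'->'h', delta=(8-9)*5^1 mod 251 = 246, hash=91+246 mod 251 = 86 <-- target
Option C: s[1]='b'->'h', delta=(8-2)*5^3 mod 251 = 248, hash=91+248 mod 251 = 88
Option D: s[1]='b'->'d', delta=(4-2)*5^3 mod 251 = 250, hash=91+250 mod 251 = 90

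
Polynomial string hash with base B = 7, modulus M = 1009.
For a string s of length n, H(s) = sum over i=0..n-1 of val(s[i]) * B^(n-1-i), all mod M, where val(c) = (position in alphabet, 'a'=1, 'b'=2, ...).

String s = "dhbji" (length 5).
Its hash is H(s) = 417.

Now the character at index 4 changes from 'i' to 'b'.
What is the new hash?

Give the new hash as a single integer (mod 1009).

val('i') = 9, val('b') = 2
Position k = 4, exponent = n-1-k = 0
B^0 mod M = 7^0 mod 1009 = 1
Delta = (2 - 9) * 1 mod 1009 = 1002
New hash = (417 + 1002) mod 1009 = 410

Answer: 410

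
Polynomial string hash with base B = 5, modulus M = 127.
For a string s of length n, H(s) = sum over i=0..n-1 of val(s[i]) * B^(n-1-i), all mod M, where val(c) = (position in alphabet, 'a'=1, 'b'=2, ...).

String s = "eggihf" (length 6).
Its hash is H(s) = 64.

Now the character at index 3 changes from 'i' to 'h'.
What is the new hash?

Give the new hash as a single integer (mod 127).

val('i') = 9, val('h') = 8
Position k = 3, exponent = n-1-k = 2
B^2 mod M = 5^2 mod 127 = 25
Delta = (8 - 9) * 25 mod 127 = 102
New hash = (64 + 102) mod 127 = 39

Answer: 39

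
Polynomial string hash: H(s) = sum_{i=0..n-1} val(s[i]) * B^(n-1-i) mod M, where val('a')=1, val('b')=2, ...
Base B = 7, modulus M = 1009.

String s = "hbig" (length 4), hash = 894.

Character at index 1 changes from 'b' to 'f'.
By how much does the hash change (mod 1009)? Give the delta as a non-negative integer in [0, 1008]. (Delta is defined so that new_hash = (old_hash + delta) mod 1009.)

Delta formula: (val(new) - val(old)) * B^(n-1-k) mod M
  val('f') - val('b') = 6 - 2 = 4
  B^(n-1-k) = 7^2 mod 1009 = 49
  Delta = 4 * 49 mod 1009 = 196

Answer: 196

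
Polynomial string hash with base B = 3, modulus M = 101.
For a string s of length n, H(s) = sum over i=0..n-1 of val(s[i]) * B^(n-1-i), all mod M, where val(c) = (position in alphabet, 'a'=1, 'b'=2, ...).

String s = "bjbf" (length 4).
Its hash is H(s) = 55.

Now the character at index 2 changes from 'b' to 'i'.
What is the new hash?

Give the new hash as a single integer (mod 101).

val('b') = 2, val('i') = 9
Position k = 2, exponent = n-1-k = 1
B^1 mod M = 3^1 mod 101 = 3
Delta = (9 - 2) * 3 mod 101 = 21
New hash = (55 + 21) mod 101 = 76

Answer: 76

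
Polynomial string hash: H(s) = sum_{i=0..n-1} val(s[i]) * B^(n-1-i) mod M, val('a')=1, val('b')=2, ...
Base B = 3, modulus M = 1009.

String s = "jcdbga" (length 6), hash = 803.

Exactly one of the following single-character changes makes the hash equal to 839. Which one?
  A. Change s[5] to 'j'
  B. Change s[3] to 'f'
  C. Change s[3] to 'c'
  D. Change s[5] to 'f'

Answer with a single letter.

Option A: s[5]='a'->'j', delta=(10-1)*3^0 mod 1009 = 9, hash=803+9 mod 1009 = 812
Option B: s[3]='b'->'f', delta=(6-2)*3^2 mod 1009 = 36, hash=803+36 mod 1009 = 839 <-- target
Option C: s[3]='b'->'c', delta=(3-2)*3^2 mod 1009 = 9, hash=803+9 mod 1009 = 812
Option D: s[5]='a'->'f', delta=(6-1)*3^0 mod 1009 = 5, hash=803+5 mod 1009 = 808

Answer: B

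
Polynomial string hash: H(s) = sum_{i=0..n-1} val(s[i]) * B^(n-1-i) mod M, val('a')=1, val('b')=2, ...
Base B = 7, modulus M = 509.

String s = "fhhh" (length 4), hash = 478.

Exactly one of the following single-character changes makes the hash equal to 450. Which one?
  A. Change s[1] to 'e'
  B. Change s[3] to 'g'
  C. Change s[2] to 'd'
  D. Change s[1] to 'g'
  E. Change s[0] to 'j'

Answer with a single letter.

Option A: s[1]='h'->'e', delta=(5-8)*7^2 mod 509 = 362, hash=478+362 mod 509 = 331
Option B: s[3]='h'->'g', delta=(7-8)*7^0 mod 509 = 508, hash=478+508 mod 509 = 477
Option C: s[2]='h'->'d', delta=(4-8)*7^1 mod 509 = 481, hash=478+481 mod 509 = 450 <-- target
Option D: s[1]='h'->'g', delta=(7-8)*7^2 mod 509 = 460, hash=478+460 mod 509 = 429
Option E: s[0]='f'->'j', delta=(10-6)*7^3 mod 509 = 354, hash=478+354 mod 509 = 323

Answer: C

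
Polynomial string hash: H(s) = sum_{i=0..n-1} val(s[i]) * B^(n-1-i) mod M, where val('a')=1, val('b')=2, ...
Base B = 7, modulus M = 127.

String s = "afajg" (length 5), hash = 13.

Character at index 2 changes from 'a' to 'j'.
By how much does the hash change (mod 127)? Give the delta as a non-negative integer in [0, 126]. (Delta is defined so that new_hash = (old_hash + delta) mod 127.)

Delta formula: (val(new) - val(old)) * B^(n-1-k) mod M
  val('j') - val('a') = 10 - 1 = 9
  B^(n-1-k) = 7^2 mod 127 = 49
  Delta = 9 * 49 mod 127 = 60

Answer: 60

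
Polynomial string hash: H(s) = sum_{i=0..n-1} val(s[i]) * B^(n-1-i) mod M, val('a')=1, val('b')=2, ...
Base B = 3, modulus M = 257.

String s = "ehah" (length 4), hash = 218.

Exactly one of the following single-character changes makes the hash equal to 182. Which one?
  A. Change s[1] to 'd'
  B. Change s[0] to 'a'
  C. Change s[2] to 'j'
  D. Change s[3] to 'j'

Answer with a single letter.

Answer: A

Derivation:
Option A: s[1]='h'->'d', delta=(4-8)*3^2 mod 257 = 221, hash=218+221 mod 257 = 182 <-- target
Option B: s[0]='e'->'a', delta=(1-5)*3^3 mod 257 = 149, hash=218+149 mod 257 = 110
Option C: s[2]='a'->'j', delta=(10-1)*3^1 mod 257 = 27, hash=218+27 mod 257 = 245
Option D: s[3]='h'->'j', delta=(10-8)*3^0 mod 257 = 2, hash=218+2 mod 257 = 220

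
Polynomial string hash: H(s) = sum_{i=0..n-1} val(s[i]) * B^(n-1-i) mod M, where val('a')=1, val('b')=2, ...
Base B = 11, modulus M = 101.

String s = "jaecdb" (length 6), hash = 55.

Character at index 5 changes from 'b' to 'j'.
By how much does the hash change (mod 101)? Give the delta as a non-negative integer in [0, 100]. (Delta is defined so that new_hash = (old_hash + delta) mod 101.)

Delta formula: (val(new) - val(old)) * B^(n-1-k) mod M
  val('j') - val('b') = 10 - 2 = 8
  B^(n-1-k) = 11^0 mod 101 = 1
  Delta = 8 * 1 mod 101 = 8

Answer: 8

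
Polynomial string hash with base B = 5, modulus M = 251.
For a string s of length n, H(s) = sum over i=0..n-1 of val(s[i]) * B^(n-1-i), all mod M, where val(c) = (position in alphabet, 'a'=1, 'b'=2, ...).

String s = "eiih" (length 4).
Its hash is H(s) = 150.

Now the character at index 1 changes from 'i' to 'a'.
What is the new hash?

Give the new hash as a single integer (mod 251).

Answer: 201

Derivation:
val('i') = 9, val('a') = 1
Position k = 1, exponent = n-1-k = 2
B^2 mod M = 5^2 mod 251 = 25
Delta = (1 - 9) * 25 mod 251 = 51
New hash = (150 + 51) mod 251 = 201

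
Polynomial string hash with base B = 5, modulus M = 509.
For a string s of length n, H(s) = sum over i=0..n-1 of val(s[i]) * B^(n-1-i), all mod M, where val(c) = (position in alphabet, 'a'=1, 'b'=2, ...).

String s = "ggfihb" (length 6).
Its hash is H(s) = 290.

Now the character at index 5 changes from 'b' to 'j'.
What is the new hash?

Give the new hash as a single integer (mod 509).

val('b') = 2, val('j') = 10
Position k = 5, exponent = n-1-k = 0
B^0 mod M = 5^0 mod 509 = 1
Delta = (10 - 2) * 1 mod 509 = 8
New hash = (290 + 8) mod 509 = 298

Answer: 298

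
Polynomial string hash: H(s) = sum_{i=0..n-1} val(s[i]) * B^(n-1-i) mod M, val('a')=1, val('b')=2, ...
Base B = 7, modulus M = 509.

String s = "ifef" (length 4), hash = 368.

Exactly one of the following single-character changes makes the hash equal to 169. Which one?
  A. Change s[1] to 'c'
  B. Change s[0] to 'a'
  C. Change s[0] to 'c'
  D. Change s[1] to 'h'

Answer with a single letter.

Answer: B

Derivation:
Option A: s[1]='f'->'c', delta=(3-6)*7^2 mod 509 = 362, hash=368+362 mod 509 = 221
Option B: s[0]='i'->'a', delta=(1-9)*7^3 mod 509 = 310, hash=368+310 mod 509 = 169 <-- target
Option C: s[0]='i'->'c', delta=(3-9)*7^3 mod 509 = 487, hash=368+487 mod 509 = 346
Option D: s[1]='f'->'h', delta=(8-6)*7^2 mod 509 = 98, hash=368+98 mod 509 = 466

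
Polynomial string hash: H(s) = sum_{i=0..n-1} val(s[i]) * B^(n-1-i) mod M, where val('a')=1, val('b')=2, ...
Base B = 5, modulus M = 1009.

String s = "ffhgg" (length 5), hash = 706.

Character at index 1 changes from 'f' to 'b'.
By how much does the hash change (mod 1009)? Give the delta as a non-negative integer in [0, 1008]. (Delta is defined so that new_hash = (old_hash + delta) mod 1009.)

Answer: 509

Derivation:
Delta formula: (val(new) - val(old)) * B^(n-1-k) mod M
  val('b') - val('f') = 2 - 6 = -4
  B^(n-1-k) = 5^3 mod 1009 = 125
  Delta = -4 * 125 mod 1009 = 509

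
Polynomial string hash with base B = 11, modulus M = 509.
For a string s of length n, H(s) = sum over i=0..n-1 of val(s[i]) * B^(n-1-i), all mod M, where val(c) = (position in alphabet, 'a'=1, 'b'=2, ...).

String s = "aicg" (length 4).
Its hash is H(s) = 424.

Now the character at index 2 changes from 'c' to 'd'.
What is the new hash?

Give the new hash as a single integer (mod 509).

Answer: 435

Derivation:
val('c') = 3, val('d') = 4
Position k = 2, exponent = n-1-k = 1
B^1 mod M = 11^1 mod 509 = 11
Delta = (4 - 3) * 11 mod 509 = 11
New hash = (424 + 11) mod 509 = 435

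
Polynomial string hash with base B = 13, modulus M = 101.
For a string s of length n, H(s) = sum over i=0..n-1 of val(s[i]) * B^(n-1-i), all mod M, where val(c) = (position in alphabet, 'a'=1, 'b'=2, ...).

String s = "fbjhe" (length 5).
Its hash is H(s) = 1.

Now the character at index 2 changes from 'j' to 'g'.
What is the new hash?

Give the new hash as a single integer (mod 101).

Answer: 100

Derivation:
val('j') = 10, val('g') = 7
Position k = 2, exponent = n-1-k = 2
B^2 mod M = 13^2 mod 101 = 68
Delta = (7 - 10) * 68 mod 101 = 99
New hash = (1 + 99) mod 101 = 100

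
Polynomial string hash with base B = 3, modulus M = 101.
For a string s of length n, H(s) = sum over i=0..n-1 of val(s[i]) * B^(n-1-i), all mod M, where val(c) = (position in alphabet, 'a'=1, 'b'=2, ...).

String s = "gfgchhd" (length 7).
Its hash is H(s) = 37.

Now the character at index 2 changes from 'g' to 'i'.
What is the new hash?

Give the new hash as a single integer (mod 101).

val('g') = 7, val('i') = 9
Position k = 2, exponent = n-1-k = 4
B^4 mod M = 3^4 mod 101 = 81
Delta = (9 - 7) * 81 mod 101 = 61
New hash = (37 + 61) mod 101 = 98

Answer: 98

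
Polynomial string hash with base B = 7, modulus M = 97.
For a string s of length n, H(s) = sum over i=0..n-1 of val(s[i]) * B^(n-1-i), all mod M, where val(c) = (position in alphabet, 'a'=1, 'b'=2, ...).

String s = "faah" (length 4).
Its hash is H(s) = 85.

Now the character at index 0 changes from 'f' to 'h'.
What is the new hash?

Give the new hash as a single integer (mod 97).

Answer: 92

Derivation:
val('f') = 6, val('h') = 8
Position k = 0, exponent = n-1-k = 3
B^3 mod M = 7^3 mod 97 = 52
Delta = (8 - 6) * 52 mod 97 = 7
New hash = (85 + 7) mod 97 = 92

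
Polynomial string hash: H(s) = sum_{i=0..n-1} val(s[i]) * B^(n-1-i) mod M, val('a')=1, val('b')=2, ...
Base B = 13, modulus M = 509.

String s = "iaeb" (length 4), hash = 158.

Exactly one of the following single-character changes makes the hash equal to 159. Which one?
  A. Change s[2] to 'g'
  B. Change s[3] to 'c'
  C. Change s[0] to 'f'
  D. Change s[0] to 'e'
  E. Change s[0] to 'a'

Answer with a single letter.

Option A: s[2]='e'->'g', delta=(7-5)*13^1 mod 509 = 26, hash=158+26 mod 509 = 184
Option B: s[3]='b'->'c', delta=(3-2)*13^0 mod 509 = 1, hash=158+1 mod 509 = 159 <-- target
Option C: s[0]='i'->'f', delta=(6-9)*13^3 mod 509 = 26, hash=158+26 mod 509 = 184
Option D: s[0]='i'->'e', delta=(5-9)*13^3 mod 509 = 374, hash=158+374 mod 509 = 23
Option E: s[0]='i'->'a', delta=(1-9)*13^3 mod 509 = 239, hash=158+239 mod 509 = 397

Answer: B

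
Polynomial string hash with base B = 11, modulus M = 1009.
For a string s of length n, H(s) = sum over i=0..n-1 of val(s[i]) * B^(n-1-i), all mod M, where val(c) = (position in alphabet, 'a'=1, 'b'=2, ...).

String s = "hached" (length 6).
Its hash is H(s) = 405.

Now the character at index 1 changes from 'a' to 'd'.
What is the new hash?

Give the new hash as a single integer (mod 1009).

val('a') = 1, val('d') = 4
Position k = 1, exponent = n-1-k = 4
B^4 mod M = 11^4 mod 1009 = 515
Delta = (4 - 1) * 515 mod 1009 = 536
New hash = (405 + 536) mod 1009 = 941

Answer: 941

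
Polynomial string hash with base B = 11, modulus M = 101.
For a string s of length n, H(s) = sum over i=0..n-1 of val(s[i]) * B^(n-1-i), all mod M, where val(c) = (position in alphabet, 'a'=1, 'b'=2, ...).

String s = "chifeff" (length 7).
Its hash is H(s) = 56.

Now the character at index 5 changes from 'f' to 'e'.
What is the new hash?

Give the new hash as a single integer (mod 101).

Answer: 45

Derivation:
val('f') = 6, val('e') = 5
Position k = 5, exponent = n-1-k = 1
B^1 mod M = 11^1 mod 101 = 11
Delta = (5 - 6) * 11 mod 101 = 90
New hash = (56 + 90) mod 101 = 45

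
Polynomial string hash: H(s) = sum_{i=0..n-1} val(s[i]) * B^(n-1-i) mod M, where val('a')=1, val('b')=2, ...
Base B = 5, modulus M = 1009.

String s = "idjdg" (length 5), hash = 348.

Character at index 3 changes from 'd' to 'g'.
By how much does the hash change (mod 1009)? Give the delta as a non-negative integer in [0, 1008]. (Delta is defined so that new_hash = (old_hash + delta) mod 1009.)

Delta formula: (val(new) - val(old)) * B^(n-1-k) mod M
  val('g') - val('d') = 7 - 4 = 3
  B^(n-1-k) = 5^1 mod 1009 = 5
  Delta = 3 * 5 mod 1009 = 15

Answer: 15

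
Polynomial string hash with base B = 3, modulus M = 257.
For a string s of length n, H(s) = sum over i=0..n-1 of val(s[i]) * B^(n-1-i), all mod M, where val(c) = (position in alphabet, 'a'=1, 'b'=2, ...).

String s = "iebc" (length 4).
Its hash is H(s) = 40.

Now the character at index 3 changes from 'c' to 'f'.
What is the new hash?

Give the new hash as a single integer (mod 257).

Answer: 43

Derivation:
val('c') = 3, val('f') = 6
Position k = 3, exponent = n-1-k = 0
B^0 mod M = 3^0 mod 257 = 1
Delta = (6 - 3) * 1 mod 257 = 3
New hash = (40 + 3) mod 257 = 43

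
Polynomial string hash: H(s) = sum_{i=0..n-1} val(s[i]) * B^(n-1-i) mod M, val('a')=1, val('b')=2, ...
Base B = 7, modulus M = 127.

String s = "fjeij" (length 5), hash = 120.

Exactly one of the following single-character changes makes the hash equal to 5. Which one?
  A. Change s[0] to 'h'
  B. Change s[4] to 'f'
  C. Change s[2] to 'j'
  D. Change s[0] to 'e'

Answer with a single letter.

Option A: s[0]='f'->'h', delta=(8-6)*7^4 mod 127 = 103, hash=120+103 mod 127 = 96
Option B: s[4]='j'->'f', delta=(6-10)*7^0 mod 127 = 123, hash=120+123 mod 127 = 116
Option C: s[2]='e'->'j', delta=(10-5)*7^2 mod 127 = 118, hash=120+118 mod 127 = 111
Option D: s[0]='f'->'e', delta=(5-6)*7^4 mod 127 = 12, hash=120+12 mod 127 = 5 <-- target

Answer: D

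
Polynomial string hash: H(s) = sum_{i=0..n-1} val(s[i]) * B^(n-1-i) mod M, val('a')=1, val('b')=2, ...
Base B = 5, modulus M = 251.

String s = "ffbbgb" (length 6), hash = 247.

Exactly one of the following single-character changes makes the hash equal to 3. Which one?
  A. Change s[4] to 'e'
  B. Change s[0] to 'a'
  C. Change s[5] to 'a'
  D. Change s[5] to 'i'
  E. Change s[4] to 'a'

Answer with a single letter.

Answer: D

Derivation:
Option A: s[4]='g'->'e', delta=(5-7)*5^1 mod 251 = 241, hash=247+241 mod 251 = 237
Option B: s[0]='f'->'a', delta=(1-6)*5^5 mod 251 = 188, hash=247+188 mod 251 = 184
Option C: s[5]='b'->'a', delta=(1-2)*5^0 mod 251 = 250, hash=247+250 mod 251 = 246
Option D: s[5]='b'->'i', delta=(9-2)*5^0 mod 251 = 7, hash=247+7 mod 251 = 3 <-- target
Option E: s[4]='g'->'a', delta=(1-7)*5^1 mod 251 = 221, hash=247+221 mod 251 = 217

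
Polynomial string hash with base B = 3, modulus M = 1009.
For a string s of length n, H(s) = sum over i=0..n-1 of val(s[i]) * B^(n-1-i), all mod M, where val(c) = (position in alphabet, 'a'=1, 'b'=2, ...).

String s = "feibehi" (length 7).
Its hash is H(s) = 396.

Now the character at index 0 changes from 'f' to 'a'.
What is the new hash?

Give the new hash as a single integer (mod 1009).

val('f') = 6, val('a') = 1
Position k = 0, exponent = n-1-k = 6
B^6 mod M = 3^6 mod 1009 = 729
Delta = (1 - 6) * 729 mod 1009 = 391
New hash = (396 + 391) mod 1009 = 787

Answer: 787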